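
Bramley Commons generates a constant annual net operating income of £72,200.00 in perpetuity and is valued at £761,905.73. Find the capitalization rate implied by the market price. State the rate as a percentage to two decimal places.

9.48%

P = C/r ⇒ r = C/P = £72,200.00/£761,905.73 = 0.094762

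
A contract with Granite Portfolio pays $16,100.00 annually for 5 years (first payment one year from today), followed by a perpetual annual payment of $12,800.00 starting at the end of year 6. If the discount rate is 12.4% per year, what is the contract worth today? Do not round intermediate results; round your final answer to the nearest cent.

$115004.63

PV of 5-year annuity: $16,100.00 × [1 − (1+0.124)^−5] / 0.124 = 57466.36636
Perpetuity value at year 5: $12,800.00 / 0.124 = 103225.80645
PV of perpetuity: 103225.80645 / (1+0.124)^5 = 57538.26052
Total PV = 57466.36636 + 57538.26052 = 115004.62689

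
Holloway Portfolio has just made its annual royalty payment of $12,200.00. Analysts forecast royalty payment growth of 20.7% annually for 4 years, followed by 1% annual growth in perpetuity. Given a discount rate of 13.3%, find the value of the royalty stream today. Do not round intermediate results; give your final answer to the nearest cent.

$186334.34

D_1 = 14725.40000
D_2 = 17773.55780
D_3 = 21452.68426
D_4 = 25893.38991
Terminal value at year 4: TV = D_4×(1+g_2)/(r−g_2) = 26152.32381/0.123 = 212620.51875
P_0 = D_1/(1+r)^1 + D_2/(1+r)^2 + D_3/(1+r)^3 + D_4/(1+r)^4 + TV/(1+r)^4
    = 12996.82259 + 13845.68832 + 14749.99630 + 15713.36764 + 129028.46597 = 186334.34083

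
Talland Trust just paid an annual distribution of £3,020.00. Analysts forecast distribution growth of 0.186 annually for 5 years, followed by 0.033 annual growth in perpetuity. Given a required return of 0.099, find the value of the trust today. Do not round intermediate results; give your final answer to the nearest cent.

D_1 = 3581.72000
D_2 = 4247.91992
D_3 = 5038.03303
D_4 = 5975.10717
D_5 = 7086.47710
Terminal value at year 5: TV = D_5×(1+g_2)/(r−g_2) = 7320.33085/0.066 = 110914.10372
P_0 = D_1/(1+r)^1 + D_2/(1+r)^2 + D_3/(1+r)^3 + D_4/(1+r)^4 + D_5/(1+r)^5 + TV/(1+r)^5
    = 3259.07188 + 3517.06938 + 3795.49071 + 4095.95267 + 4420.20006 + 69182.82819 = 88270.61289

£88270.61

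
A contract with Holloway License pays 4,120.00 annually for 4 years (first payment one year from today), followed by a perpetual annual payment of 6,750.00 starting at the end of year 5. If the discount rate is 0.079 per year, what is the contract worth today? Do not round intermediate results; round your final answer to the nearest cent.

PV of 4-year annuity: 4,120.00 × [1 − (1+0.079)^−4] / 0.079 = 13676.39221
Perpetuity value at year 4: 6,750.00 / 0.079 = 85443.03797
PV of perpetuity: 85443.03797 / (1+0.079)^4 = 63036.32744
Total PV = 13676.39221 + 63036.32744 = 76712.71965

76712.72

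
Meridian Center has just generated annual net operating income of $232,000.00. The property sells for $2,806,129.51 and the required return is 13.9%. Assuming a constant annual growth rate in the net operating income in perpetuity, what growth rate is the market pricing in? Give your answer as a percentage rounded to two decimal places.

P = D₀(1+g)/(r−g) ⇒ P(r−g) = D₀(1+g) ⇒ g(P+D₀) = P·r − D₀
g = (P·r − D₀)/(P + D₀) = ($2,806,129.51×0.139 − $232,000.00) / ($2,806,129.51 + $232,000.00) = 0.052023

5.20%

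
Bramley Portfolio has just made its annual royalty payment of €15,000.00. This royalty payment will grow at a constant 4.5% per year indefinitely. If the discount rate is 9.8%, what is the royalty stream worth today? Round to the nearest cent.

€295754.72

D₁ = D₀ × (1 + g) = €15,000.00 × 1.045 = €15,675.0000
Growing perpetuity: P = D₁ / (r − g) = €15,675.0000 / (0.098 − 0.045) = €295,754.72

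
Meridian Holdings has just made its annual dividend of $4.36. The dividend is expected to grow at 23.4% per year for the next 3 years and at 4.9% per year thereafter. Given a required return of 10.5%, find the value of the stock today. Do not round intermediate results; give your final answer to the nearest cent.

D_1 = 5.38024
D_2 = 6.63922
D_3 = 8.19279
Terminal value at year 3: TV = D_3×(1+g_2)/(r−g_2) = 8.59424/0.056 = 153.46856
P_0 = D_1/(1+r)^1 + D_2/(1+r)^2 + D_3/(1+r)^3 + TV/(1+r)^3
    = 4.86900 + 5.43741 + 6.07219 + 113.74507 = 130.12367

$130.12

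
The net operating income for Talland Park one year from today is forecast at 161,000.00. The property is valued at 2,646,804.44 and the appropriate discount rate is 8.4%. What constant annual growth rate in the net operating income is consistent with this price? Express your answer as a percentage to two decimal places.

P = D₁/(r−g) ⇒ g = r − D₁/P = 0.084 − 161,000.00/2,646,804.44 = 0.023172

2.32%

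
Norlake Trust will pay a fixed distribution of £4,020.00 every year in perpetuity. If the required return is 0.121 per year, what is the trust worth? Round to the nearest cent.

£33223.14

Level perpetuity: PV = C / r = £4,020.00 / 0.121 = £33,223.14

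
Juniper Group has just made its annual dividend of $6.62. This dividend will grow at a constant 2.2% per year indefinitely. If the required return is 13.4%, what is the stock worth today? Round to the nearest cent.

$60.41

D₁ = D₀ × (1 + g) = $6.62 × 1.022 = $6.7656
Growing perpetuity: P = D₁ / (r − g) = $6.7656 / (0.134 − 0.022) = $60.41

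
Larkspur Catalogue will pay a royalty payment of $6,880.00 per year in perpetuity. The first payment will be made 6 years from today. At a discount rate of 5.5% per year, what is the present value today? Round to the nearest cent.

Value at end of year 5: C / r = $6,880.00 / 0.055 = $125,090.9091
Discount to today: PV = $125,090.9091 / (1 + 0.055)^5 = $125,090.9091 / 1.306960 = $95,711.35

$95711.35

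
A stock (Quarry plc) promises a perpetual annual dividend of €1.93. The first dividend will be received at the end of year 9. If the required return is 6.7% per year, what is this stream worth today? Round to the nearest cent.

Value at end of year 8: C / r = €1.93 / 0.067 = €28.8060
Discount to today: PV = €28.8060 / (1 + 0.067)^8 = €28.8060 / 1.680023 = €17.15

€17.15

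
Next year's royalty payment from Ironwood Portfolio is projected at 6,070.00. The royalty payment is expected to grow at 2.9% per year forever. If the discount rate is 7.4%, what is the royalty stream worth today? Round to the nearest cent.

134888.89

Growing perpetuity: P = D₁ / (r − g) = 6,070.0000 / (0.074 − 0.029) = 134,888.89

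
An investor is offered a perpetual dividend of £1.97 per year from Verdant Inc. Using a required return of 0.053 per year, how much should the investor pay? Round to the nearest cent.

£37.17

Level perpetuity: PV = C / r = £1.97 / 0.053 = £37.17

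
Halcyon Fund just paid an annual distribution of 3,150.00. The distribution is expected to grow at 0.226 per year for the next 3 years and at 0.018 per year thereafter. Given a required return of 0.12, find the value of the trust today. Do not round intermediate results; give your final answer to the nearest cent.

52590.18

D_1 = 3861.90000
D_2 = 4734.68940
D_3 = 5804.72920
Terminal value at year 3: TV = D_3×(1+g_2)/(r−g_2) = 5909.21433/0.102 = 57933.47382
P_0 = D_1/(1+r)^1 + D_2/(1+r)^2 + D_3/(1+r)^3 + TV/(1+r)^3
    = 3448.12500 + 3774.46540 + 4131.69159 + 41235.90236 = 52590.18435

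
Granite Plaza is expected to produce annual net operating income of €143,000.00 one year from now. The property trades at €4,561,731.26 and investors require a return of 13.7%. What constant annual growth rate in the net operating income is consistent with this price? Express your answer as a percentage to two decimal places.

10.57%

P = D₁/(r−g) ⇒ g = r − D₁/P = 0.137 − €143,000.00/€4,561,731.26 = 0.105652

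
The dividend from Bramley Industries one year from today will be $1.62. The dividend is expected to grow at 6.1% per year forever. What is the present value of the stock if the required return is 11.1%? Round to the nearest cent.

$32.40

Growing perpetuity: P = D₁ / (r − g) = $1.6200 / (0.111 − 0.061) = $32.40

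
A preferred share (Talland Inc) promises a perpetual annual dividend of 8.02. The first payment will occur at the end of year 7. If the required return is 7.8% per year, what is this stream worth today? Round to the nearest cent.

65.52

Value at end of year 6: C / r = 8.02 / 0.078 = 102.8205
Discount to today: PV = 102.8205 / (1 + 0.078)^6 = 102.8205 / 1.569324 = 65.52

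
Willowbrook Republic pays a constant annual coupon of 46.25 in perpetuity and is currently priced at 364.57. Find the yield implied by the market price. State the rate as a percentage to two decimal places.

P = C/r ⇒ r = C/P = 46.25/364.57 = 0.126862

12.69%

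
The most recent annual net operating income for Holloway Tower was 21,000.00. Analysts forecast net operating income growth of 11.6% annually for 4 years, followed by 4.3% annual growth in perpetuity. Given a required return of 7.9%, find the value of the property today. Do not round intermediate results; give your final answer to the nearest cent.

D_1 = 23436.00000
D_2 = 26154.57600
D_3 = 29188.50682
D_4 = 32574.37361
Terminal value at year 4: TV = D_4×(1+g_2)/(r−g_2) = 33975.07167/0.036 = 943751.99088
P_0 = D_1/(1+r)^1 + D_2/(1+r)^2 + D_3/(1+r)^3 + D_4/(1+r)^4 + TV/(1+r)^4
    = 21720.11121 + 22464.91577 + 23235.26042 + 24032.02098 + 696261.05219 = 787713.36058

787713.36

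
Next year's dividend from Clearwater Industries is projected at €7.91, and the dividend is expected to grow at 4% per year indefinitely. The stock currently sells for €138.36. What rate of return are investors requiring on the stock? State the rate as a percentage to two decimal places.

P = D₁/(r − g) ⇒ r = D₁/P + g = €7.9100/€138.36 + 0.04 = 0.057170 + 0.04 = 0.097170

9.72%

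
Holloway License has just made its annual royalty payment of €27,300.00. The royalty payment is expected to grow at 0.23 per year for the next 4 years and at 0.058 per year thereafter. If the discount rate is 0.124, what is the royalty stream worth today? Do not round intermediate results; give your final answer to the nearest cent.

D_1 = 33579.00000
D_2 = 41302.17000
D_3 = 50801.66910
D_4 = 62486.05299
Terminal value at year 4: TV = D_4×(1+g_2)/(r−g_2) = 66110.24407/0.066 = 1001670.36465
P_0 = D_1/(1+r)^1 + D_2/(1+r)^2 + D_3/(1+r)^3 + D_4/(1+r)^4 + TV/(1+r)^4
    = 29874.55516 + 32691.90645 + 35774.95101 + 39148.74532 + 627566.25070 = 765056.40863

€765056.41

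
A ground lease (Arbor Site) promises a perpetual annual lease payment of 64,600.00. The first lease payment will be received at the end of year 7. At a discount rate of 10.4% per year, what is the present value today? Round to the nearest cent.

Value at end of year 6: C / r = 64,600.00 / 0.104 = 621,153.8462
Discount to today: PV = 621,153.8462 / (1 + 0.104)^6 = 621,153.8462 / 1.810566 = 343,071.58

343071.58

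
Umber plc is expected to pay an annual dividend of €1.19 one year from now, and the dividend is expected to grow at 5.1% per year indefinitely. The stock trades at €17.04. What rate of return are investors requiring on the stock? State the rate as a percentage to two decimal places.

12.08%

P = D₁/(r − g) ⇒ r = D₁/P + g = €1.1900/€17.04 + 0.051 = 0.069836 + 0.051 = 0.120836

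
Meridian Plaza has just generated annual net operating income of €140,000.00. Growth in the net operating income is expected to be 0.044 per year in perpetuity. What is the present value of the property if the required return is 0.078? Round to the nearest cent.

€4298823.53

D₁ = D₀ × (1 + g) = €140,000.00 × 1.044 = €146,160.0000
Growing perpetuity: P = D₁ / (r − g) = €146,160.0000 / (0.078 − 0.044) = €4,298,823.53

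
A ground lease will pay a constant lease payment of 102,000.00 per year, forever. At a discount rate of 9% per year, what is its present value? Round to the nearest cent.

Level perpetuity: PV = C / r = 102,000.00 / 0.09 = 1,133,333.33

1133333.33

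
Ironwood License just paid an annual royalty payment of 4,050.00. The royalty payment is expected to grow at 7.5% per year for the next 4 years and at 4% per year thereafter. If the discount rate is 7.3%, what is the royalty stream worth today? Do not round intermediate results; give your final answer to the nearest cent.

D_1 = 4353.75000
D_2 = 4680.28125
D_3 = 5031.30234
D_4 = 5408.65002
Terminal value at year 4: TV = D_4×(1+g_2)/(r−g_2) = 5624.99602/0.033 = 170454.42486
P_0 = D_1/(1+r)^1 + D_2/(1+r)^2 + D_3/(1+r)^3 + D_4/(1+r)^4 + TV/(1+r)^4
    = 4057.54893 + 4065.11193 + 4072.68902 + 4080.28024 + 128590.65005 = 144866.28017

144866.28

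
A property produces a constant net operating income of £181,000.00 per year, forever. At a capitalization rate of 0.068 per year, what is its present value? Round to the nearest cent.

Level perpetuity: PV = C / r = £181,000.00 / 0.068 = £2,661,764.71

£2661764.71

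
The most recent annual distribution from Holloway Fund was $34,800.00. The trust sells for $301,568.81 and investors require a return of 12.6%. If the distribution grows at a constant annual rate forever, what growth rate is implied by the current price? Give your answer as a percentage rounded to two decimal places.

0.95%

P = D₀(1+g)/(r−g) ⇒ P(r−g) = D₀(1+g) ⇒ g(P+D₀) = P·r − D₀
g = (P·r − D₀)/(P + D₀) = ($301,568.81×0.126 − $34,800.00) / ($301,568.81 + $34,800.00) = 0.009506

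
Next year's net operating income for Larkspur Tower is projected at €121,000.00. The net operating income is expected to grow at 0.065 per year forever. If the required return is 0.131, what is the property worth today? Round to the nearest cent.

Growing perpetuity: P = D₁ / (r − g) = €121,000.0000 / (0.131 − 0.065) = €1,833,333.33

€1833333.33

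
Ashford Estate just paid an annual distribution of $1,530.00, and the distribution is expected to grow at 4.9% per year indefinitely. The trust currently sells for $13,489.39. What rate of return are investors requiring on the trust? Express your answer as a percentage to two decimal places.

16.80%

D₁ = $1,530.00 × 1.049 = $1,604.9700
P = D₁/(r − g) ⇒ r = D₁/P + g = $1,604.9700/$13,489.39 + 0.049 = 0.118980 + 0.049 = 0.167980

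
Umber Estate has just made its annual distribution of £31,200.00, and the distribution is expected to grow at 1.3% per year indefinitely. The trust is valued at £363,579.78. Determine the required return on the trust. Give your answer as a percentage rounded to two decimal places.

D₁ = £31,200.00 × 1.013 = £31,605.6000
P = D₁/(r − g) ⇒ r = D₁/P + g = £31,605.6000/£363,579.78 + 0.013 = 0.086929 + 0.013 = 0.099929

9.99%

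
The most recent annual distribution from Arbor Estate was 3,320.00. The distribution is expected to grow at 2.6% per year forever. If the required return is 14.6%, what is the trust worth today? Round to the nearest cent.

D₁ = D₀ × (1 + g) = 3,320.00 × 1.026 = 3,406.3200
Growing perpetuity: P = D₁ / (r − g) = 3,406.3200 / (0.146 − 0.026) = 28,386.00

28386.00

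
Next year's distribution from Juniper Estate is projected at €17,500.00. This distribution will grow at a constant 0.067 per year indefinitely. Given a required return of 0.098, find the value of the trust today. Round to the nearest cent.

€564516.13

Growing perpetuity: P = D₁ / (r − g) = €17,500.0000 / (0.098 − 0.067) = €564,516.13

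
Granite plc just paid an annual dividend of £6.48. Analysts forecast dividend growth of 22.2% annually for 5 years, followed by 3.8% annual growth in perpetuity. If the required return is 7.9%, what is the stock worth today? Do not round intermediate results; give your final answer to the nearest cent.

£353.46

D_1 = 7.91856
D_2 = 9.67648
D_3 = 11.82466
D_4 = 14.44973
D_5 = 17.65757
Terminal value at year 5: TV = D_5×(1+g_2)/(r−g_2) = 18.32856/0.041 = 447.03809
P_0 = D_1/(1+r)^1 + D_2/(1+r)^2 + D_3/(1+r)^3 + D_4/(1+r)^4 + D_5/(1+r)^5 + TV/(1+r)^5
    = 7.33880 + 8.31141 + 9.41292 + 10.66041 + 12.07324 + 305.65909 = 353.45586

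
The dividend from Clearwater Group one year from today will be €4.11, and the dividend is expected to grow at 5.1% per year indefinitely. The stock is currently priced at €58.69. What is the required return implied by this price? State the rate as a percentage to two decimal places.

12.10%

P = D₁/(r − g) ⇒ r = D₁/P + g = €4.1100/€58.69 + 0.051 = 0.070029 + 0.051 = 0.121029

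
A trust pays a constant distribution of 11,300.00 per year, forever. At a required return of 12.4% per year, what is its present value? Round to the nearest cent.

Level perpetuity: PV = C / r = 11,300.00 / 0.124 = 91,129.03

91129.03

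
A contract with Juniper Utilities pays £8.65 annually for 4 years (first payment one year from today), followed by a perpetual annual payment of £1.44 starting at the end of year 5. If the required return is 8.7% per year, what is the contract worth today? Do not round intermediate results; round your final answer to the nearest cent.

£40.06

PV of 4-year annuity: £8.65 × [1 − (1+0.087)^−4] / 0.087 = 28.20911
Perpetuity value at year 4: £1.44 / 0.087 = 16.55172
PV of perpetuity: 16.55172 / (1+0.087)^4 = 11.85564
Total PV = 28.20911 + 11.85564 = 40.06475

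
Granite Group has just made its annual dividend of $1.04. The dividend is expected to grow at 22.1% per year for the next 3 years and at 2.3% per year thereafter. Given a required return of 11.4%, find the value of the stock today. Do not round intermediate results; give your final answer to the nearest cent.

$19.15

D_1 = 1.26984
D_2 = 1.55047
D_3 = 1.89313
Terminal value at year 3: TV = D_3×(1+g_2)/(r−g_2) = 1.93667/0.091 = 21.28210
P_0 = D_1/(1+r)^1 + D_2/(1+r)^2 + D_3/(1+r)^3 + TV/(1+r)^3
    = 1.13989 + 1.24938 + 1.36938 + 15.39427 = 19.15292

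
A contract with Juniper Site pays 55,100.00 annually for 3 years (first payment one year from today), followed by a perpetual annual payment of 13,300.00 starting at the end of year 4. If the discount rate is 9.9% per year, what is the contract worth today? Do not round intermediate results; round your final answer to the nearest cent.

238477.13

PV of 3-year annuity: 55,100.00 × [1 − (1+0.099)^−3] / 0.099 = 137267.13897
Perpetuity value at year 3: 13,300.00 / 0.099 = 134343.43434
PV of perpetuity: 134343.43434 / (1+0.099)^3 = 101209.98701
Total PV = 137267.13897 + 101209.98701 = 238477.12598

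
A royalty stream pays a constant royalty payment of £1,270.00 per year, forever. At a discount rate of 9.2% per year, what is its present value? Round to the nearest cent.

Level perpetuity: PV = C / r = £1,270.00 / 0.092 = £13,804.35

£13804.35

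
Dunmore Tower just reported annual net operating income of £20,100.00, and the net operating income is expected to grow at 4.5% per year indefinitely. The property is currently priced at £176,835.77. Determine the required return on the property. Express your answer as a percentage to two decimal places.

16.38%

D₁ = £20,100.00 × 1.045 = £21,004.5000
P = D₁/(r − g) ⇒ r = D₁/P + g = £21,004.5000/£176,835.77 + 0.045 = 0.118780 + 0.045 = 0.163780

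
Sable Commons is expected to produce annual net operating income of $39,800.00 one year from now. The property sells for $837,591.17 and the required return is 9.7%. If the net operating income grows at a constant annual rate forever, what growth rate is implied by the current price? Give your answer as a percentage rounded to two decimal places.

4.95%

P = D₁/(r−g) ⇒ g = r − D₁/P = 0.097 − $39,800.00/$837,591.17 = 0.049483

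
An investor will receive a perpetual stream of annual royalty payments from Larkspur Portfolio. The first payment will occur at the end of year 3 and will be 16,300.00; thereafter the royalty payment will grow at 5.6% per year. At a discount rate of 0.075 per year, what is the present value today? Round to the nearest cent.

Value at end of year 2: C₁ / (r − g) = 16,300.00 / (0.075 − 0.056) = 857,894.7368
Discount to today: PV = 857,894.7368 / (1 + 0.075)^2 = 857,894.7368 / 1.155625 = 742,364.29

742364.29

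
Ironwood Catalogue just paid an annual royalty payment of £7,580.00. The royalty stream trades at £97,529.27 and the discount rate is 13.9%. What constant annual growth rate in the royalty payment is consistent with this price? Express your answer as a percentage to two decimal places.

5.69%

P = D₀(1+g)/(r−g) ⇒ P(r−g) = D₀(1+g) ⇒ g(P+D₀) = P·r − D₀
g = (P·r − D₀)/(P + D₀) = (£97,529.27×0.139 − £7,580.00) / (£97,529.27 + £7,580.00) = 0.056861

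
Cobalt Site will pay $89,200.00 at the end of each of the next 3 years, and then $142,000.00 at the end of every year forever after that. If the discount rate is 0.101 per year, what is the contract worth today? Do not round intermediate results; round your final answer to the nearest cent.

PV of 3-year annuity: $89,200.00 × [1 − (1+0.101)^−3] / 0.101 = 221437.25095
Perpetuity value at year 3: $142,000.00 / 0.101 = 1405940.59406
PV of perpetuity: 1405940.59406 / (1+0.101)^3 = 1053428.37842
Total PV = 221437.25095 + 1053428.37842 = 1274865.62937

$1274865.63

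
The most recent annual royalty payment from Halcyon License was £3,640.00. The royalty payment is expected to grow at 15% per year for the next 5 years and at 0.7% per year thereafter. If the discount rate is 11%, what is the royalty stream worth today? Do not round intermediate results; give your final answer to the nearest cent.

D_1 = 4186.00000
D_2 = 4813.90000
D_3 = 5535.98500
D_4 = 6366.38275
D_5 = 7321.34016
Terminal value at year 5: TV = D_5×(1+g_2)/(r−g_2) = 7372.58954/0.103 = 71578.53926
P_0 = D_1/(1+r)^1 + D_2/(1+r)^2 + D_3/(1+r)^3 + D_4/(1+r)^4 + D_5/(1+r)^5 + TV/(1+r)^5
    = 3771.17117 + 3907.06923 + 4047.86452 + 4193.73351 + 4344.85904 + 42478.37918 = 62743.07666

£62743.08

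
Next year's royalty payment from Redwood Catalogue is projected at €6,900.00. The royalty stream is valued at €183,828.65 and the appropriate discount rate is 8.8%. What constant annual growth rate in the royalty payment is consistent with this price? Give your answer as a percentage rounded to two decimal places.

5.05%

P = D₁/(r−g) ⇒ g = r − D₁/P = 0.088 − €6,900.00/€183,828.65 = 0.050465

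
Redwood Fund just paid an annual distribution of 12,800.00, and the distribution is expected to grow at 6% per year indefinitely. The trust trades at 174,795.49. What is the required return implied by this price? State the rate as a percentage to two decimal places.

D₁ = 12,800.00 × 1.06 = 13,568.0000
P = D₁/(r − g) ⇒ r = D₁/P + g = 13,568.0000/174,795.49 + 0.06 = 0.077622 + 0.06 = 0.137622

13.76%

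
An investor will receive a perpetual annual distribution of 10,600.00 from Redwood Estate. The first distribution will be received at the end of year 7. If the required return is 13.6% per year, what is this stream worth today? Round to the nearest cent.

36265.78

Value at end of year 6: C / r = 10,600.00 / 0.136 = 77,941.1765
Discount to today: PV = 77,941.1765 / (1 + 0.136)^6 = 77,941.1765 / 2.149166 = 36,265.78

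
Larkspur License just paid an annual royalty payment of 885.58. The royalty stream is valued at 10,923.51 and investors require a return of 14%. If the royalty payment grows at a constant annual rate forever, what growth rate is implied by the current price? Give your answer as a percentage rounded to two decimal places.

P = D₀(1+g)/(r−g) ⇒ P(r−g) = D₀(1+g) ⇒ g(P+D₀) = P·r − D₀
g = (P·r − D₀)/(P + D₀) = (10,923.51×0.14 − 885.58) / (10,923.51 + 885.58) = 0.054510

5.45%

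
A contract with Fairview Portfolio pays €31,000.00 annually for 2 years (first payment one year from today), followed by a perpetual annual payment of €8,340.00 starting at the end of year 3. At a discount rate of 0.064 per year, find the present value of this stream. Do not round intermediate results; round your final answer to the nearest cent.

€171625.46

PV of 2-year annuity: €31,000.00 × [1 − (1+0.064)^−2] / 0.064 = 56518.17514
Perpetuity value at year 2: €8,340.00 / 0.064 = 130312.50000
PV of perpetuity: 130312.50000 / (1+0.064)^2 = 115107.28772
Total PV = 56518.17514 + 115107.28772 = 171625.46286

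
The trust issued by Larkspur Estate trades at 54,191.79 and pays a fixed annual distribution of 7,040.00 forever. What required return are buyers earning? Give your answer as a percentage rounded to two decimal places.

P = C/r ⇒ r = C/P = 7,040.00/54,191.79 = 0.129909

12.99%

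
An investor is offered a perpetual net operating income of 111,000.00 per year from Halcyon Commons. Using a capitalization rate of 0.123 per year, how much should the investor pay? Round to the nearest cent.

902439.02

Level perpetuity: PV = C / r = 111,000.00 / 0.123 = 902,439.02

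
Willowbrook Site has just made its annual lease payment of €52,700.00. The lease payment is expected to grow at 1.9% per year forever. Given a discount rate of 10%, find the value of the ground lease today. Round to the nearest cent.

D₁ = D₀ × (1 + g) = €52,700.00 × 1.019 = €53,701.3000
Growing perpetuity: P = D₁ / (r − g) = €53,701.3000 / (0.1 − 0.019) = €662,979.01

€662979.01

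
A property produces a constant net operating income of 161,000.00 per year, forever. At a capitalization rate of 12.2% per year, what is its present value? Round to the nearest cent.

1319672.13

Level perpetuity: PV = C / r = 161,000.00 / 0.122 = 1,319,672.13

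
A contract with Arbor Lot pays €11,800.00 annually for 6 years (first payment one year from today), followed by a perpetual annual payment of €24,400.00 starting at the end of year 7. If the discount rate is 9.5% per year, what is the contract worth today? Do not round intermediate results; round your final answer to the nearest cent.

€201152.31

PV of 6-year annuity: €11,800.00 × [1 − (1+0.095)^−6] / 0.095 = 52153.93943
Perpetuity value at year 6: €24,400.00 / 0.095 = 256842.10526
PV of perpetuity: 256842.10526 / (1+0.095)^6 = 148998.36609
Total PV = 52153.93943 + 148998.36609 = 201152.30553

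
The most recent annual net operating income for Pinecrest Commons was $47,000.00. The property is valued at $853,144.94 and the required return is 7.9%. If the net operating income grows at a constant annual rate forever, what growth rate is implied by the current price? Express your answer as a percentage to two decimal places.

2.27%

P = D₀(1+g)/(r−g) ⇒ P(r−g) = D₀(1+g) ⇒ g(P+D₀) = P·r − D₀
g = (P·r − D₀)/(P + D₀) = ($853,144.94×0.079 − $47,000.00) / ($853,144.94 + $47,000.00) = 0.022661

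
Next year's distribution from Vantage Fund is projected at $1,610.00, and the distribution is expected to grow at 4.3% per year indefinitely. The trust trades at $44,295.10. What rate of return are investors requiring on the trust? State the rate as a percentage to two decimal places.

P = D₁/(r − g) ⇒ r = D₁/P + g = $1,610.0000/$44,295.10 + 0.043 = 0.036347 + 0.043 = 0.079347

7.93%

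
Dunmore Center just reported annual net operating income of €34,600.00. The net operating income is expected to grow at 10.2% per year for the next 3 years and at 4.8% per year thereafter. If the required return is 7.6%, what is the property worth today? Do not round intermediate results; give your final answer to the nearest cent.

€1500090.45

D_1 = 38129.20000
D_2 = 42018.37840
D_3 = 46304.25300
Terminal value at year 3: TV = D_3×(1+g_2)/(r−g_2) = 48526.85714/0.028 = 1733102.04074
P_0 = D_1/(1+r)^1 + D_2/(1+r)^2 + D_3/(1+r)^3 + TV/(1+r)^3
    = 35436.05948 + 36292.32114 + 37169.27314 + 1391192.79458 = 1500090.44834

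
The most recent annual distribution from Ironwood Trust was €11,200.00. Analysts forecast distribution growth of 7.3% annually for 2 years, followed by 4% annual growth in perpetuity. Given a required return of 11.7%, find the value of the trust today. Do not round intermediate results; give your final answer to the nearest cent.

€160683.65

D_1 = 12017.60000
D_2 = 12894.88480
Terminal value at year 2: TV = D_2×(1+g_2)/(r−g_2) = 13410.68019/0.077 = 174164.67782
P_0 = D_1/(1+r)^1 + D_2/(1+r)^2 + TV/(1+r)^2
    = 10758.81826 + 10335.01522 + 139589.81591 = 160683.64939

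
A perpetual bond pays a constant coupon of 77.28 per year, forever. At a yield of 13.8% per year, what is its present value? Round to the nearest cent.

560.00

Level perpetuity: PV = C / r = 77.28 / 0.138 = 560.00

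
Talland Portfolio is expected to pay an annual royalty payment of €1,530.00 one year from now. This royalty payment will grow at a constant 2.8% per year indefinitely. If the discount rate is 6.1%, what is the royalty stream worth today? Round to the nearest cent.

€46363.64

Growing perpetuity: P = D₁ / (r − g) = €1,530.0000 / (0.061 − 0.028) = €46,363.64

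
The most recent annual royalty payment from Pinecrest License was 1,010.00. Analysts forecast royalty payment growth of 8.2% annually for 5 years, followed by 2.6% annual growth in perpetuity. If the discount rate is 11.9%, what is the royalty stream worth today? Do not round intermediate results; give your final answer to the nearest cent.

D_1 = 1092.82000
D_2 = 1182.43124
D_3 = 1279.39060
D_4 = 1384.30063
D_5 = 1497.81328
Terminal value at year 5: TV = D_5×(1+g_2)/(r−g_2) = 1536.75643/0.093 = 16524.26267
P_0 = D_1/(1+r)^1 + D_2/(1+r)^2 + D_3/(1+r)^3 + D_4/(1+r)^4 + D_5/(1+r)^5 + TV/(1+r)^5
    = 976.60411 + 944.31246 + 913.08855 + 882.89706 + 853.70386 + 9418.28129 = 13988.88734

13988.89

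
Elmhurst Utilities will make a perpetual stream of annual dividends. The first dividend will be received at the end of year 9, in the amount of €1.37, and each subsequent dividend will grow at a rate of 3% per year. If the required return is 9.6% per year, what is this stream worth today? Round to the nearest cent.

€9.97

Value at end of year 8: C₁ / (r − g) = €1.37 / (0.096 − 0.03) = €20.7576
Discount to today: PV = €20.7576 / (1 + 0.096)^8 = €20.7576 / 2.082018 = €9.97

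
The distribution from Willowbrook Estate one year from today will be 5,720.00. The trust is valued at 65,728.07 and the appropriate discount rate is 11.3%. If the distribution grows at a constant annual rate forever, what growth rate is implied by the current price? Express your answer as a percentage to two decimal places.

2.60%

P = D₁/(r−g) ⇒ g = r − D₁/P = 0.113 − 5,720.00/65,728.07 = 0.025975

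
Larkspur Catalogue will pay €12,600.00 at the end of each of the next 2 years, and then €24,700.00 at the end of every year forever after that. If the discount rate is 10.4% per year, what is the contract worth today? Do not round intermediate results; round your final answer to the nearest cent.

€216612.19

PV of 2-year annuity: €12,600.00 × [1 − (1+0.104)^−2] / 0.104 = 21750.94518
Perpetuity value at year 2: €24,700.00 / 0.104 = 237500.00000
PV of perpetuity: 237500.00000 / (1+0.104)^2 = 194861.24239
Total PV = 21750.94518 + 194861.24239 = 216612.18757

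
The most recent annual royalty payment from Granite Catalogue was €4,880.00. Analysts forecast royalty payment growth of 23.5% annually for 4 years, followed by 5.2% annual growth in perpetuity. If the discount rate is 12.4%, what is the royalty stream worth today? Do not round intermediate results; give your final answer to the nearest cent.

€128760.66

D_1 = 6026.80000
D_2 = 7443.09800
D_3 = 9192.22603
D_4 = 11352.39915
Terminal value at year 4: TV = D_4×(1+g_2)/(r−g_2) = 11942.72390/0.072 = 165871.16532
P_0 = D_1/(1+r)^1 + D_2/(1+r)^2 + D_3/(1+r)^3 + D_4/(1+r)^4 + TV/(1+r)^4
    = 5361.92171 + 5891.43533 + 6473.24078 + 7112.50210 + 103921.55842 = 128760.65833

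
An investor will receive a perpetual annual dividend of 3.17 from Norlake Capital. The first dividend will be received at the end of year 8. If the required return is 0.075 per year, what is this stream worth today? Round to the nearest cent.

Value at end of year 7: C / r = 3.17 / 0.075 = 42.2667
Discount to today: PV = 42.2667 / (1 + 0.075)^7 = 42.2667 / 1.659049 = 25.48

25.48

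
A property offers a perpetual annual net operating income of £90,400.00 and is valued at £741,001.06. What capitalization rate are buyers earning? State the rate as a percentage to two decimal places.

12.20%

P = C/r ⇒ r = C/P = £90,400.00/£741,001.06 = 0.121997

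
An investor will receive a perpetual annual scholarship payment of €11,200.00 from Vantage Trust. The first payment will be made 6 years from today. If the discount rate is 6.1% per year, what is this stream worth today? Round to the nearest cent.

Value at end of year 5: C / r = €11,200.00 / 0.061 = €183,606.5574
Discount to today: PV = €183,606.5574 / (1 + 0.061)^5 = €183,606.5574 / 1.344550 = €136,556.15

€136556.15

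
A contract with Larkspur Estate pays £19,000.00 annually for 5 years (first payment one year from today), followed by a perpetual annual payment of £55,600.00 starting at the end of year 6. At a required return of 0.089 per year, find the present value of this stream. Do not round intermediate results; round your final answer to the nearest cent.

PV of 5-year annuity: £19,000.00 × [1 − (1+0.089)^−5] / 0.089 = 74095.52837
Perpetuity value at year 5: £55,600.00 / 0.089 = 624719.10112
PV of perpetuity: 624719.10112 / (1+0.089)^5 = 407892.18652
Total PV = 74095.52837 + 407892.18652 = 481987.71489

£481987.71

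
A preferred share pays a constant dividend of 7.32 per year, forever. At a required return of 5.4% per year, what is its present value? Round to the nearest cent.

Level perpetuity: PV = C / r = 7.32 / 0.054 = 135.56

135.56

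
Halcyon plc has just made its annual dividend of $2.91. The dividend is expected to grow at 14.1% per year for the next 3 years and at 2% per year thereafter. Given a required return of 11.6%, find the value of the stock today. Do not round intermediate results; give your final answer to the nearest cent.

D_1 = 3.32031
D_2 = 3.78847
D_3 = 4.32265
Terminal value at year 3: TV = D_3×(1+g_2)/(r−g_2) = 4.40910/0.096 = 45.92814
P_0 = D_1/(1+r)^1 + D_2/(1+r)^2 + D_3/(1+r)^3 + TV/(1+r)^3
    = 2.97519 + 3.04184 + 3.10998 + 33.04352 = 42.17052

$42.17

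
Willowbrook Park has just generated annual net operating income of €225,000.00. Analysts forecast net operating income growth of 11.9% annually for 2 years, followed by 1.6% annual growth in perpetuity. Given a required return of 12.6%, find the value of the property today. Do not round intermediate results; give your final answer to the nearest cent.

D_1 = 251775.00000
D_2 = 281736.22500
Terminal value at year 2: TV = D_2×(1+g_2)/(r−g_2) = 286244.00460/0.11 = 2602218.22364
P_0 = D_1/(1+r)^1 + D_2/(1+r)^2 + TV/(1+r)^2
    = 223601.24334 + 222211.18232 + 2052423.28401 = 2498235.70967

€2498235.71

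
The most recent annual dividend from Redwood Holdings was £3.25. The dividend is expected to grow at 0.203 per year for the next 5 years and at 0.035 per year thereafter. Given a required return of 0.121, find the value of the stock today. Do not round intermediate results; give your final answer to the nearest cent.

D_1 = 3.90975
D_2 = 4.70343
D_3 = 5.65823
D_4 = 6.80685
D_5 = 8.18863
Terminal value at year 5: TV = D_5×(1+g_2)/(r−g_2) = 8.47524/0.086 = 98.54927
P_0 = D_1/(1+r)^1 + D_2/(1+r)^2 + D_3/(1+r)^3 + D_4/(1+r)^4 + D_5/(1+r)^5 + TV/(1+r)^5
    = 3.48773 + 3.74286 + 4.01664 + 4.31046 + 4.62576 + 55.67053 = 75.85399

£75.85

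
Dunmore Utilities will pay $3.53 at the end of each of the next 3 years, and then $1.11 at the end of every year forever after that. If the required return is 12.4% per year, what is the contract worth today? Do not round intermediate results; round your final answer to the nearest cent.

PV of 3-year annuity: $3.53 × [1 − (1+0.124)^−3] / 0.124 = 8.42053
Perpetuity value at year 3: $1.11 / 0.124 = 8.95161
PV of perpetuity: 8.95161 / (1+0.124)^3 = 6.30380
Total PV = 8.42053 + 6.30380 = 14.72432

$14.72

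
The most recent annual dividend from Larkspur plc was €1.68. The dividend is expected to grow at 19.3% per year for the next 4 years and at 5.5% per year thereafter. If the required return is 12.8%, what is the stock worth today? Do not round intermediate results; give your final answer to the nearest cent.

€38.12

D_1 = 2.00424
D_2 = 2.39106
D_3 = 2.85253
D_4 = 3.40307
Terminal value at year 4: TV = D_4×(1+g_2)/(r−g_2) = 3.59024/0.073 = 49.18137
P_0 = D_1/(1+r)^1 + D_2/(1+r)^2 + D_3/(1+r)^3 + D_4/(1+r)^4 + TV/(1+r)^4
    = 1.77681 + 1.87920 + 1.98748 + 2.10201 + 30.37836 = 38.12385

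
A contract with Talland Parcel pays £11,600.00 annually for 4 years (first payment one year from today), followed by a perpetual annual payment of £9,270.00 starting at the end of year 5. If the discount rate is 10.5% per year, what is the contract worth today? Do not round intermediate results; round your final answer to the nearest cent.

PV of 4-year annuity: £11,600.00 × [1 − (1+0.105)^−4] / 0.105 = 36375.95671
Perpetuity value at year 4: £9,270.00 / 0.105 = 88285.71429
PV of perpetuity: 88285.71429 / (1+0.105)^4 = 59216.30750
Total PV = 36375.95671 + 59216.30750 = 95592.26421

£95592.26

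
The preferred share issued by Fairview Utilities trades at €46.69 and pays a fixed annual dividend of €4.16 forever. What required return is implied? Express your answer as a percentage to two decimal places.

8.91%

P = C/r ⇒ r = C/P = €4.16/€46.69 = 0.089098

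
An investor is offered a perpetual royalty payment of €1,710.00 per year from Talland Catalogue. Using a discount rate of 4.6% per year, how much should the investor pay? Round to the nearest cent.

€37173.91

Level perpetuity: PV = C / r = €1,710.00 / 0.046 = €37,173.91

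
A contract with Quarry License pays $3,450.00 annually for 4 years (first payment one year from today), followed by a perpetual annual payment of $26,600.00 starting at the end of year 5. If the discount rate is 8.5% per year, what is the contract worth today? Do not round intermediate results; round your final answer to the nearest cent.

PV of 4-year annuity: $3,450.00 × [1 − (1+0.085)^−4] / 0.085 = 11300.80846
Perpetuity value at year 4: $26,600.00 / 0.085 = 312941.17647
PV of perpetuity: 312941.17647 / (1+0.085)^4 = 225810.30543
Total PV = 11300.80846 + 225810.30543 = 237111.11389

$237111.11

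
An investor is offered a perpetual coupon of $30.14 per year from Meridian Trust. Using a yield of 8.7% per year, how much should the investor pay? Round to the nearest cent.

Level perpetuity: PV = C / r = $30.14 / 0.087 = $346.44

$346.44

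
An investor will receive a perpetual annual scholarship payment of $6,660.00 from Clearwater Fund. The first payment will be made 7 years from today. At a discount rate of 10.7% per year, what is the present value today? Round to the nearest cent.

Value at end of year 6: C / r = $6,660.00 / 0.107 = $62,242.9907
Discount to today: PV = $62,242.9907 / (1 + 0.107)^6 = $62,242.9907 / 1.840288 = $33,822.42

$33822.42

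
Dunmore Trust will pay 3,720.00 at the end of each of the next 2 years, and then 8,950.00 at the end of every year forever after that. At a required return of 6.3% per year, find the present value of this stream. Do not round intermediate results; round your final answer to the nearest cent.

132515.01

PV of 2-year annuity: 3,720.00 × [1 − (1+0.063)^−2] / 0.063 = 6791.65535
Perpetuity value at year 2: 8,950.00 / 0.063 = 142063.49206
PV of perpetuity: 142063.49206 / (1+0.063)^2 = 125723.35353
Total PV = 6791.65535 + 125723.35353 = 132515.00888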